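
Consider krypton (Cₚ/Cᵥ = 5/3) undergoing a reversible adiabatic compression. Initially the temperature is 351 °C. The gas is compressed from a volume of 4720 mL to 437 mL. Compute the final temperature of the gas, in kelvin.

Adiabatic: T₁V₁^(γ−1) = T₂V₂^(γ−1) ⇒ T₂ = T₁ (V₁/V₂)^(γ−1).
T₁ = 351 °C = 624.1 K.
T₂ = 624.1 × (4720/437)^(2/3) = 3050 K.

T₂ ≈ 3050 K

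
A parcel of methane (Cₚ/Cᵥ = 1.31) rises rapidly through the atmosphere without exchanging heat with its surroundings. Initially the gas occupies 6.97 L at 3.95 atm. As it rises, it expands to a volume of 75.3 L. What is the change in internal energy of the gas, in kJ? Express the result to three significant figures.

ΔU ≈ -4.70 kJ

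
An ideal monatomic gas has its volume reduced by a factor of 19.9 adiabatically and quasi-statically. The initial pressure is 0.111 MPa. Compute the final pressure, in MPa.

P₂ ≈ 16.2 MPa

Adiabatic: P₁V₁^γ = P₂V₂^γ ⇒ P₂ = P₁ (V₁/V₂)^γ.
For a monatomic ideal gas γ = 5/3.
P₂ = 0.111 × 19.9^(5/3) = 16.22 MPa.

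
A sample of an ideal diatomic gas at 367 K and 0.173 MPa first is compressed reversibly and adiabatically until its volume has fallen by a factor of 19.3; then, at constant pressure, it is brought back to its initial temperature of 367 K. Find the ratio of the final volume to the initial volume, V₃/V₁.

V₃/V₁ ≈ 0.0159

For a diatomic ideal gas γ = 7/5.
Adiabatic step: V₂/V₁ = 0.05181; T₂ = T₁·19.3^(2/5) = 1199 K.
Isobaric step: V₃/V₂ = T₃/T₂ = 367/1199.
V₃/V₁ = (V₂/V₁)(V₃/V₂) = 0.05181 × (367/1199) = 0.01586.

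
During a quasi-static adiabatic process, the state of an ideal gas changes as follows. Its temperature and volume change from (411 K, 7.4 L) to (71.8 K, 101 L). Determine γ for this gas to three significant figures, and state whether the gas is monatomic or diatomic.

TV^(γ−1) = const ⇒ γ − 1 = ln(T₂/T₁) / ln(V₁/V₂).
γ = 1 + ln(71.8/411) / ln(7.4/101) = 1.668.
γ ≈ 1.67 is close to 5/3, so the gas is monatomic.

γ ≈ 1.67; monatomic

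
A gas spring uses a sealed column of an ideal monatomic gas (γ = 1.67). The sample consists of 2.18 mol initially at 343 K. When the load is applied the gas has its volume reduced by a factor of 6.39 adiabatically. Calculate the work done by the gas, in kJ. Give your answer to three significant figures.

Adiabatic: T₁V₁^(γ−1) = T₂V₂^(γ−1) ⇒ T₂ = T₁ (V₁/V₂)^(γ−1).
T₂ = 343 × 6.39^(0.67) = 1188 K.
Q = 0, so ΔU = W_on_gas = nCᵥΔT with Cᵥ = R/(γ−1) = 12.41 J/(mol·K).
ΔU = 2.18 × 12.41 × (1188 − 343) = 22870 J.
Work done by the gas = −ΔU = -22870 J.

W ≈ -22.9 kJ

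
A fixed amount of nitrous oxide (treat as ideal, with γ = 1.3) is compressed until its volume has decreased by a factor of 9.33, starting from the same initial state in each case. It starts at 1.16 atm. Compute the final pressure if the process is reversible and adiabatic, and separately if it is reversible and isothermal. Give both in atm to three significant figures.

adiabatic: 21.1 atm; isothermal: 10.8 atm

Isothermal: P₂ = P₁(V₁/V₂) = 1.16×9.33 = 10.82 atm.
Adiabatic: P₂ = P₁(V₁/V₂)^γ = 1.16×9.33^(1.3) = 21.15 atm.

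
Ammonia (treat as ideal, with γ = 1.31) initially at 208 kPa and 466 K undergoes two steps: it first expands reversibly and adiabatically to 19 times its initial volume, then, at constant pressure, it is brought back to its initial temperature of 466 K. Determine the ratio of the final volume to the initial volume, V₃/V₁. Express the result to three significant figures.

Adiabatic step: V₂/V₁ = 19; T₂ = T₁·(1/19)^(0.31) = 187.1 K.
Isobaric step: V₃/V₂ = T₃/T₂ = 466/187.1.
V₃/V₁ = (V₂/V₁)(V₃/V₂) = 19 × (466/187.1) = 47.33.

V₃/V₁ ≈ 47.3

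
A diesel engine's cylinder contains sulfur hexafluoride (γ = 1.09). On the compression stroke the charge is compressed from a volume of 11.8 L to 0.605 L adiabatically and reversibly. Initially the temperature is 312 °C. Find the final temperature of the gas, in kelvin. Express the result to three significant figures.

T₂ ≈ 765 K

Adiabatic: T₁V₁^(γ−1) = T₂V₂^(γ−1) ⇒ T₂ = T₁ (V₁/V₂)^(γ−1).
T₁ = 312 °C = 585.1 K.
T₂ = 585.1 × (11.8/0.605)^(0.09) = 764.5 K.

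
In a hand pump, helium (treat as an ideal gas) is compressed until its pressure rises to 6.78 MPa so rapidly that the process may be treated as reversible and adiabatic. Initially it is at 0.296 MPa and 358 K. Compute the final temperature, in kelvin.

Along an adiabat T P^((1−γ)/γ) is constant, so T₂ = T₁ (P₂/P₁)^((γ−1)/γ).
For a monatomic ideal gas γ = 5/3, so (γ−1)/γ = 2/5.
T₂ = 358 × (6.78/0.296)^(2/5) = 1253 K.

T₂ ≈ 1250 K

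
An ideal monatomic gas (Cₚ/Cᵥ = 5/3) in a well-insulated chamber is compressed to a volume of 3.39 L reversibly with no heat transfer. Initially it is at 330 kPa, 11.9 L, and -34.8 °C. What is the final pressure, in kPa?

P₂ ≈ 2680 kPa

Since PV^γ is constant along a reversible adiabat, P₂ = P₁ (V₁/V₂)^γ.
P₂ = 330 × (11.9/3.39)^(5/3) = 2676 kPa.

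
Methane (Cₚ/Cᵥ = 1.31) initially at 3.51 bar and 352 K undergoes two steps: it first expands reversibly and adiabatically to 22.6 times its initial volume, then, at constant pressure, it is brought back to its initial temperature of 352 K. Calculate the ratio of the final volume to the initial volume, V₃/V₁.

Adiabatic step: V₂/V₁ = 22.6; T₂ = T₁·(1/22.6)^(0.31) = 133.9 K.
Isobaric step: V₃/V₂ = T₃/T₂ = 352/133.9.
V₃/V₁ = (V₂/V₁)(V₃/V₂) = 22.6 × (352/133.9) = 59.41.

V₃/V₁ ≈ 59.4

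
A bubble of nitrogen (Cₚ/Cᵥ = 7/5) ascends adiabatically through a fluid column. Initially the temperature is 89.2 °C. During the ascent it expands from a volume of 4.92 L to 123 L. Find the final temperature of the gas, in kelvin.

T₂ ≈ 100 K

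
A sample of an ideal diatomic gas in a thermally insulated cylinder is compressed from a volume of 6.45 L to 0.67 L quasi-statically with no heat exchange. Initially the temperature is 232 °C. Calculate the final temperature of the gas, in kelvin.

T₂ ≈ 1250 K

Adiabatic: T₁V₁^(γ−1) = T₂V₂^(γ−1) ⇒ T₂ = T₁ (V₁/V₂)^(γ−1).
For a diatomic ideal gas γ = 7/5, so γ−1 = 2/5.
T₁ = 232 °C = 505.1 K.
T₂ = 505.1 × (6.45/0.67)^(2/5) = 1250 K.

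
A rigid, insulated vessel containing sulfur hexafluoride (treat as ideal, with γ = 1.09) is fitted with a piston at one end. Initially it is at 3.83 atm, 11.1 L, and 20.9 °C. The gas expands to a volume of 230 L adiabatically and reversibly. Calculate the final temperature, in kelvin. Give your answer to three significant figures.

For a reversible adiabat TV^(γ−1) is constant, so T₂ = T₁ (V₁/V₂)^(γ−1).
T₁ = 20.9 °C = 294 K.
T₂ = 294 × (11.1/230)^(0.09) = 223.8 K.

T₂ ≈ 224 K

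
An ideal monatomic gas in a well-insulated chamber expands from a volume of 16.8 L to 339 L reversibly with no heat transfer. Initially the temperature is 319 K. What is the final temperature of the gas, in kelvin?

For a reversible adiabat TV^(γ−1) is constant, so T₂ = T₁ (V₁/V₂)^(γ−1).
For a monatomic ideal gas γ = 5/3, so γ−1 = 2/3.
T₂ = 319 × (16.8/339)^(2/3) = 43.04 K.

T₂ ≈ 43.0 K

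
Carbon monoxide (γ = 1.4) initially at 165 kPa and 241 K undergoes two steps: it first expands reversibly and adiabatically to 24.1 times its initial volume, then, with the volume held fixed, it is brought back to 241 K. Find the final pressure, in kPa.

P₃ ≈ 6.85 kPa

Adiabatic step (PV^γ = const): P₂ = 165×(1/24.1)^(1.4) = 1.917 kPa; T₂ = 241×(1/24.1)^(0.4) = 67.49 K.
Isochoric: P₃ = P₂(T₃/T₂) = 1.917 × (241/67.49) = 6.846 kPa.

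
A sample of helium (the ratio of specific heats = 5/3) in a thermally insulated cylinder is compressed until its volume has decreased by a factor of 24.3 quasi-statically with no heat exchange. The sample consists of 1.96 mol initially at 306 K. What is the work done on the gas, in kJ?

Adiabatic: T₁V₁^(γ−1) = T₂V₂^(γ−1) ⇒ T₂ = T₁ (V₁/V₂)^(γ−1).
T₂ = 306 × 24.3^(2/3) = 2567 K.
Q = 0, so ΔU = W_on_gas = nCᵥΔT with Cᵥ = R/(γ−1) = 12.47 J/(mol·K).
ΔU = 1.96 × 12.47 × (2567 − 306) = 55270 J.

W ≈ 55.3 kJ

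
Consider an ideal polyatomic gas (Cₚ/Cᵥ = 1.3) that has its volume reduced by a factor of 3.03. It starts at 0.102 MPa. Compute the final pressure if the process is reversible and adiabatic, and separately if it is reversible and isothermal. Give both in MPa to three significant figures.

Isothermal: P₂ = P₁(V₁/V₂) = 0.102×3.03 = 0.3091 MPa.
Adiabatic: P₂ = P₁(V₁/V₂)^γ = 0.102×3.03^(1.3) = 0.431 MPa.

adiabatic: 0.431 MPa; isothermal: 0.309 MPa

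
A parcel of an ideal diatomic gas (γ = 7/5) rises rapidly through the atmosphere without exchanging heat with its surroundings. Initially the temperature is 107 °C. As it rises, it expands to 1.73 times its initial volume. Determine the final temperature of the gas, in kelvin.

T₂ ≈ 305 K

Adiabatic: T₁V₁^(γ−1) = T₂V₂^(γ−1) ⇒ T₂ = T₁ (V₁/V₂)^(γ−1).
T₁ = 107 °C = 380.1 K.
T₂ = 380.1 × (1/1.73)^(2/5) = 305.3 K.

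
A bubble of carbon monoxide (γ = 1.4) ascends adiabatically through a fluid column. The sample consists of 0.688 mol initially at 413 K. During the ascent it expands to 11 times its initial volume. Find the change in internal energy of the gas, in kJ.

For a reversible adiabat TV^(γ−1) is constant, so T₂ = T₁ (V₁/V₂)^(γ−1).
T₂ = 413 × (1/11)^(0.4) = 158.3 K.
Q = 0, so ΔU = W_on_gas = nCᵥΔT with Cᵥ = R/(γ−1) = 20.79 J/(mol·K).
ΔU = 0.688 × 20.79 × (158.3 − 413) = -3643 J.

ΔU ≈ -3.64 kJ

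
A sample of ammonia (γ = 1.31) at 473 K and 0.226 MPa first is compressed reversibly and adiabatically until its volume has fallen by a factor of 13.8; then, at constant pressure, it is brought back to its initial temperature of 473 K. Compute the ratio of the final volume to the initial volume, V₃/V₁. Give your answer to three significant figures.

Adiabatic step: V₂/V₁ = 0.07246; T₂ = T₁·13.8^(0.31) = 1067 K.
Isobaric step: V₃/V₂ = T₃/T₂ = 473/1067.
V₃/V₁ = (V₂/V₁)(V₃/V₂) = 0.07246 × (473/1067) = 0.03212.

V₃/V₁ ≈ 0.0321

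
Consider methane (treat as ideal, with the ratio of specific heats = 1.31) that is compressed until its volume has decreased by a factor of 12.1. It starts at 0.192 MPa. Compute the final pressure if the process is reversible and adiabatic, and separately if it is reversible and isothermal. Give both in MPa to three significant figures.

Isothermal: P₂ = P₁(V₁/V₂) = 0.192×12.1 = 2.323 MPa.
Adiabatic: P₂ = P₁(V₁/V₂)^γ = 0.192×12.1^(1.31) = 5.032 MPa.

adiabatic: 5.03 MPa; isothermal: 2.32 MPa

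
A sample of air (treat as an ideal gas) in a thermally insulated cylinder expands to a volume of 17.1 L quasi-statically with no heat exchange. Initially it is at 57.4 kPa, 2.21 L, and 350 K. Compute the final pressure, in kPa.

P₂ ≈ 3.27 kPa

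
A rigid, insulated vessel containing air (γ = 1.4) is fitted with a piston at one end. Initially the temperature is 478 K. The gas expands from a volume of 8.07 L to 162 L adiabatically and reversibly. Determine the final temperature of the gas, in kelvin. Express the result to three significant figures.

For a reversible adiabat TV^(γ−1) is constant, so T₂ = T₁ (V₁/V₂)^(γ−1).
T₂ = 478 × (8.07/162)^(0.4) = 144 K.

T₂ ≈ 144 K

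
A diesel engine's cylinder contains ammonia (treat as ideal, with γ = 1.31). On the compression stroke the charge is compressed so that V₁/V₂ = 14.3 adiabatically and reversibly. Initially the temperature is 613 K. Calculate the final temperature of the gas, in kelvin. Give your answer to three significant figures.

Adiabatic: T₁V₁^(γ−1) = T₂V₂^(γ−1) ⇒ T₂ = T₁ (V₁/V₂)^(γ−1).
T₂ = 613 × 14.3^(0.31) = 1398 K.

T₂ ≈ 1400 K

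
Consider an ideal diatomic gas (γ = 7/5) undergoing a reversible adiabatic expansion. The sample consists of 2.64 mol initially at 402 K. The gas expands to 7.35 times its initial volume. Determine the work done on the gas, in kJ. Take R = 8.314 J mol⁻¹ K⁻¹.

W ≈ -12.1 kJ

For a reversible adiabat TV^(γ−1) is constant, so T₂ = T₁ (V₁/V₂)^(γ−1).
T₂ = 402 × (1/7.35)^(2/5) = 181 K.
Q = 0, so ΔU = W_on_gas = nCᵥΔT with Cᵥ = R/(γ−1) = 20.79 J/(mol·K).
ΔU = 2.64 × 20.79 × (181 − 402) = -12130 J.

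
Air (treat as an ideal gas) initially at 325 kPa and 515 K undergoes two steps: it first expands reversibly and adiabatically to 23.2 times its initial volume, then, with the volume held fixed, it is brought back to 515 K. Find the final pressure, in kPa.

For a diatomic ideal gas γ = 7/5.
Adiabatic step (PV^γ = const): P₂ = 325×(1/23.2)^(7/5) = 3.983 kPa; T₂ = 515×(1/23.2)^(2/5) = 146.4 K.
Isochoric: P₃ = P₂(T₃/T₂) = 3.983 × (515/146.4) = 14.01 kPa.

P₃ ≈ 14.0 kPa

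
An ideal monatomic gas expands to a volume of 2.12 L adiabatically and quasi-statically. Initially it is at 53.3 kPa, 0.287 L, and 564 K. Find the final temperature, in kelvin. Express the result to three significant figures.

Adiabatic: T₁V₁^(γ−1) = T₂V₂^(γ−1) ⇒ T₂ = T₁ (V₁/V₂)^(γ−1).
γ = 5/3 for a monatomic ideal gas.
T₂ = 564 × (0.287/2.12)^(2/3) = 148.7 K.

T₂ ≈ 149 K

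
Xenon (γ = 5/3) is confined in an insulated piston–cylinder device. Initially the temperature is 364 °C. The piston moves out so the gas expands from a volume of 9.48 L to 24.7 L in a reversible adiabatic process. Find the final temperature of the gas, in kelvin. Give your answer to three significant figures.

Adiabatic: T₁V₁^(γ−1) = T₂V₂^(γ−1) ⇒ T₂ = T₁ (V₁/V₂)^(γ−1).
T₁ = 364 °C = 637.1 K.
T₂ = 637.1 × (9.48/24.7)^(2/3) = 336.5 K.

T₂ ≈ 336 K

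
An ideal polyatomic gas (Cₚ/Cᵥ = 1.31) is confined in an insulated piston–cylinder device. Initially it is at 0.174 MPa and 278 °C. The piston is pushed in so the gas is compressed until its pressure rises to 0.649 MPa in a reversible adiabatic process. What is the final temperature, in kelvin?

T₂ ≈ 753 K

Adiabatic: T₂/T₁ = (P₂/P₁)^((γ−1)/γ).
T₁ = 278 °C = 551.1 K.
T₂ = 551.1 × (0.649/0.174)^(0.237) = 752.6 K.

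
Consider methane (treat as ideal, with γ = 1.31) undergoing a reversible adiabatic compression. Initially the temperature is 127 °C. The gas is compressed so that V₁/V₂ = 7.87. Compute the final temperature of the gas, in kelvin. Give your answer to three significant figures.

For a reversible adiabat TV^(γ−1) is constant, so T₂ = T₁ (V₁/V₂)^(γ−1).
T₁ = 127 °C = 400.1 K.
T₂ = 400.1 × 7.87^(0.31) = 758.5 K.

T₂ ≈ 759 K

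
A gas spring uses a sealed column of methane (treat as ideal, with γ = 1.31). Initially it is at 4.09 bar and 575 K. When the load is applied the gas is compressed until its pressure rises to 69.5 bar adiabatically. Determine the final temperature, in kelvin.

Along an adiabat T P^((1−γ)/γ) is constant, so T₂ = T₁ (P₂/P₁)^((γ−1)/γ).
T₂ = 575 × (69.5/4.09)^(0.237) = 1124 K.

T₂ ≈ 1120 K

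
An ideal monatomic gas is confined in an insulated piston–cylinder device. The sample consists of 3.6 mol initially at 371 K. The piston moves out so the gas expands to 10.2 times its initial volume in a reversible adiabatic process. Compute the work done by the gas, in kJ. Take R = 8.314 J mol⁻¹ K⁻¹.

W ≈ 13.1 kJ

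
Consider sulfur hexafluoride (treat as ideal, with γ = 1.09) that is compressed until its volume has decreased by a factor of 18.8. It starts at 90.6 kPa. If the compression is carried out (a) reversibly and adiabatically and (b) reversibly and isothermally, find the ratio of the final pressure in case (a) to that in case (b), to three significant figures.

Isothermal: P_b = P₁(V₁/V₂) = 90.6×18.8.
Adiabatic: P_a = P₁(V₁/V₂)^γ = 90.6×18.8^(1.09).
P_a/P_b = (V₁/V₂)^(γ−1) = 18.8^(0.09) = 1.302.

P_adiabatic / P_isothermal ≈ 1.30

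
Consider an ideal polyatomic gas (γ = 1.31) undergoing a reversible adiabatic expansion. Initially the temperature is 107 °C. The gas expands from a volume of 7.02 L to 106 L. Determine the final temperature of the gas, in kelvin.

T₂ ≈ 164 K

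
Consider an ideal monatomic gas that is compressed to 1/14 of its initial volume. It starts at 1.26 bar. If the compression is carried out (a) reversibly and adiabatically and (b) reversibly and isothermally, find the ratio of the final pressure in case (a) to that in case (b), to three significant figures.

P_adiabatic / P_isothermal ≈ 5.81

For a monatomic ideal gas γ = 5/3.
Isothermal: P_b = P₁(V₁/V₂) = 1.26×14.
Adiabatic: P_a = P₁(V₁/V₂)^γ = 1.26×14^(5/3).
P_a/P_b = (V₁/V₂)^(γ−1) = 14^(2/3) = 5.809.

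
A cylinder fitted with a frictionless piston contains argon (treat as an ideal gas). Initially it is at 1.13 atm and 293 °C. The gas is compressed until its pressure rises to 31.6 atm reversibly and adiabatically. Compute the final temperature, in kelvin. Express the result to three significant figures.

T₂ ≈ 2150 K

Along an adiabat T P^((1−γ)/γ) is constant, so T₂ = T₁ (P₂/P₁)^((γ−1)/γ).
For a monatomic ideal gas γ = 5/3, so (γ−1)/γ = 2/5.
T₁ = 293 °C = 566.1 K.
T₂ = 566.1 × (31.6/1.13)^(2/5) = 2146 K.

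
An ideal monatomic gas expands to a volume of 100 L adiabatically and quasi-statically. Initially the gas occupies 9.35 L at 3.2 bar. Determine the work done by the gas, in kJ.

W ≈ 3.56 kJ

γ = 5/3 for a monatomic ideal gas.
P₂ = P₁(V₁/V₂)^γ = 3.2×(9.35/100)^(5/3) = 0.06164 bar.
For a reversible adiabat, W_by_gas = (P₁V₁ − P₂V₂)/(γ−1).
W_by = (320000×0.00935 − 6164×0.1) / (2/3) = 3563 J.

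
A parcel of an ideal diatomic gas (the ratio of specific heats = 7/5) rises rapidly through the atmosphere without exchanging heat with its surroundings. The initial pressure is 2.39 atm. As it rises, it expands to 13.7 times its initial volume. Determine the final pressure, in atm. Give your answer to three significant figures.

Since PV^γ is constant along a reversible adiabat, P₂ = P₁ (V₁/V₂)^γ.
P₂ = 2.39 × (1/13.7)^(7/5) = 0.06123 atm.

P₂ ≈ 0.0612 atm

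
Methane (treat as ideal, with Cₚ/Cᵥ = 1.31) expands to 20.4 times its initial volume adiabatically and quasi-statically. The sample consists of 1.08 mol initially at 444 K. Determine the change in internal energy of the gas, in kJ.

ΔU ≈ -7.81 kJ

For a reversible adiabat TV^(γ−1) is constant, so T₂ = T₁ (V₁/V₂)^(γ−1).
T₂ = 444 × (1/20.4)^(0.31) = 174.3 K.
Q = 0, so ΔU = W_on_gas = nCᵥΔT with Cᵥ = R/(γ−1) = 26.82 J/(mol·K).
ΔU = 1.08 × 26.82 × (174.3 − 444) = -7811 J.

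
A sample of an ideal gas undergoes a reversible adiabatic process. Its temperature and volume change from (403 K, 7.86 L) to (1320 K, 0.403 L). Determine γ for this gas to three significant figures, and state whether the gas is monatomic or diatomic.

γ ≈ 1.40; diatomic

TV^(γ−1) = const ⇒ γ − 1 = ln(T₂/T₁) / ln(V₁/V₂).
γ = 1 + ln(1320/403) / ln(7.86/0.403) = 1.399.
γ ≈ 1.40 is close to 7/5, so the gas is diatomic.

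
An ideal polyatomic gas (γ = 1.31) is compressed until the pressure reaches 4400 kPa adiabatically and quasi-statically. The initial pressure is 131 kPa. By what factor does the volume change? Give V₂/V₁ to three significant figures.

From PV^γ = const, V₂/V₁ = (P₁/P₂)^(1/γ).
V₂/V₁ = (131/4400)^(0.763) = 0.06839.

V₂/V₁ ≈ 0.0684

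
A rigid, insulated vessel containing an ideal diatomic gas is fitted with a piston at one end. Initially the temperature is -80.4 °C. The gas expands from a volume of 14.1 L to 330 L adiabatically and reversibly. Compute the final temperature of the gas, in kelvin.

For a reversible adiabat TV^(γ−1) is constant, so T₂ = T₁ (V₁/V₂)^(γ−1).
For a diatomic ideal gas γ = 7/5, so γ−1 = 2/5.
T₁ = -80.4 °C = 192.7 K.
T₂ = 192.7 × (14.1/330)^(2/5) = 54.61 K.

T₂ ≈ 54.6 K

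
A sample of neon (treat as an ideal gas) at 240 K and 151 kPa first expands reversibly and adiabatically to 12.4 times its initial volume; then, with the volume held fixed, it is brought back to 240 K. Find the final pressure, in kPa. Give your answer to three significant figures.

P₃ ≈ 12.2 kPa

For a monatomic ideal gas γ = 5/3.
Adiabatic step (PV^γ = const): P₂ = 151×(1/12.4)^(5/3) = 2.273 kPa; T₂ = 240×(1/12.4)^(2/3) = 44.8 K.
Isochoric: P₃ = P₂(T₃/T₂) = 2.273 × (240/44.8) = 12.18 kPa.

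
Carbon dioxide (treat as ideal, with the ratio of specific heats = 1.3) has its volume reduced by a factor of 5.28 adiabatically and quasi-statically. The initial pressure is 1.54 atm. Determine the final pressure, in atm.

P₂ ≈ 13.4 atm

Since PV^γ is constant along a reversible adiabat, P₂ = P₁ (V₁/V₂)^γ.
P₂ = 1.54 × 5.28^(1.3) = 13.4 atm.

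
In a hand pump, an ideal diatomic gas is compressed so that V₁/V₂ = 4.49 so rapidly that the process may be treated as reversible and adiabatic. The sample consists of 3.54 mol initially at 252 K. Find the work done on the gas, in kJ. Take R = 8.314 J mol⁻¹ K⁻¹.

Adiabatic: T₁V₁^(γ−1) = T₂V₂^(γ−1) ⇒ T₂ = T₁ (V₁/V₂)^(γ−1).
γ = 7/5 for a diatomic ideal gas, so γ−1 = 2/5.
T₂ = 252 × 4.49^(2/5) = 459.5 K.
Q = 0, so ΔU = W_on_gas = nCᵥΔT with Cᵥ = R/(γ−1) = 20.79 J/(mol·K).
ΔU = 3.54 × 20.79 × (459.5 − 252) = 15270 J.

W ≈ 15.3 kJ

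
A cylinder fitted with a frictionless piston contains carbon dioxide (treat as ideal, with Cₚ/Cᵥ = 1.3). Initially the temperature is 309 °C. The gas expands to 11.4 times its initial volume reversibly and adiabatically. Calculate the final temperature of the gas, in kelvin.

T₂ ≈ 281 K

Adiabatic: T₁V₁^(γ−1) = T₂V₂^(γ−1) ⇒ T₂ = T₁ (V₁/V₂)^(γ−1).
T₁ = 309 °C = 582.1 K.
T₂ = 582.1 × (1/11.4)^(0.3) = 280.5 K.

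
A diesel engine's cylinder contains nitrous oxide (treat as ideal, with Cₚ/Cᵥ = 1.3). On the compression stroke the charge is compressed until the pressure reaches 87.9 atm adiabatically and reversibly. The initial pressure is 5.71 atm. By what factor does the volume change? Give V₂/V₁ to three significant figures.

V₂/V₁ ≈ 0.122

From PV^γ = const, V₂/V₁ = (P₁/P₂)^(1/γ).
V₂/V₁ = (5.71/87.9)^(0.769) = 0.1221.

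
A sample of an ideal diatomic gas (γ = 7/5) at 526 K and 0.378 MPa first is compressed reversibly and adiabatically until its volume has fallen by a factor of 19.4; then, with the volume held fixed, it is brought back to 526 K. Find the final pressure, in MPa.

P₃ ≈ 7.33 MPa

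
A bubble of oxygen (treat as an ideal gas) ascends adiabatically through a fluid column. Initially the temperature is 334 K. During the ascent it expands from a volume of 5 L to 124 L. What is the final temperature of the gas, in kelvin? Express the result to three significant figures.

For a reversible adiabat TV^(γ−1) is constant, so T₂ = T₁ (V₁/V₂)^(γ−1).
For a diatomic ideal gas γ = 7/5, so γ−1 = 2/5.
T₂ = 334 × (5/124)^(2/5) = 92.46 K.

T₂ ≈ 92.5 K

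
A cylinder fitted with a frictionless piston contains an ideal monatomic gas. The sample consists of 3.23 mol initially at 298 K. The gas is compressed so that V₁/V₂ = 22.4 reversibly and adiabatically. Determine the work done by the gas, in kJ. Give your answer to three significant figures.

Adiabatic: T₁V₁^(γ−1) = T₂V₂^(γ−1) ⇒ T₂ = T₁ (V₁/V₂)^(γ−1).
γ = 5/3 for a monatomic ideal gas, so γ−1 = 2/3.
T₂ = 298 × 22.4^(2/3) = 2368 K.
Q = 0, so ΔU = W_on_gas = nCᵥΔT with Cᵥ = R/(γ−1) = 12.47 J/(mol·K).
ΔU = 3.23 × 12.47 × (2368 − 298) = 83380 J.
Work done by the gas = −ΔU = -83380 J.

W ≈ -83.4 kJ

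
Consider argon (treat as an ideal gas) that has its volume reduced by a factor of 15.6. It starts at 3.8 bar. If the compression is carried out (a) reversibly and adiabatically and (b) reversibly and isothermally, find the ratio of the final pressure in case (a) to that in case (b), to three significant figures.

For a monatomic ideal gas γ = 5/3.
Isothermal: P_b = P₁(V₁/V₂) = 3.8×15.6.
Adiabatic: P_a = P₁(V₁/V₂)^γ = 3.8×15.6^(5/3).
P_a/P_b = (V₁/V₂)^(γ−1) = 15.6^(2/3) = 6.243.

P_adiabatic / P_isothermal ≈ 6.24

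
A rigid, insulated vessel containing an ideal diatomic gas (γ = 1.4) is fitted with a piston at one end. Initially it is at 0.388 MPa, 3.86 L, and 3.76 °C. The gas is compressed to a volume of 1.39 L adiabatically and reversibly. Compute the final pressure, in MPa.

P₂ ≈ 1.62 MPa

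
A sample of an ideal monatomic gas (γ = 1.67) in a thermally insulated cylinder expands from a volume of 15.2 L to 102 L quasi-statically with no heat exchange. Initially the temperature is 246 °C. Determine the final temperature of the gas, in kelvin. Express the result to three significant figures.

T₂ ≈ 145 K

For a reversible adiabat TV^(γ−1) is constant, so T₂ = T₁ (V₁/V₂)^(γ−1).
T₁ = 246 °C = 519.1 K.
T₂ = 519.1 × (15.2/102)^(0.67) = 145 K.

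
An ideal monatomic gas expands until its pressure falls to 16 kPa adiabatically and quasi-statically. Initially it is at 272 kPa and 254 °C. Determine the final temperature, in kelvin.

T₂ ≈ 170 K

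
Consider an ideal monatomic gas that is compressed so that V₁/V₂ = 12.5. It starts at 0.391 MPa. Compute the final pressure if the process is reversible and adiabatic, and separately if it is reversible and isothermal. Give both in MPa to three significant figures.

adiabatic: 26.3 MPa; isothermal: 4.89 MPa

For a monatomic ideal gas γ = 5/3.
Isothermal: P₂ = P₁(V₁/V₂) = 0.391×12.5 = 4.888 MPa.
Adiabatic: P₂ = P₁(V₁/V₂)^γ = 0.391×12.5^(5/3) = 26.32 MPa.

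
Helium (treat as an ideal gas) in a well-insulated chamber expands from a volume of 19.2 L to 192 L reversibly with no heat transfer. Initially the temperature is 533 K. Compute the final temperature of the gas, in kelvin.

Adiabatic: T₁V₁^(γ−1) = T₂V₂^(γ−1) ⇒ T₂ = T₁ (V₁/V₂)^(γ−1).
For a monatomic ideal gas γ = 5/3, so γ−1 = 2/3.
T₂ = 533 × (19.2/192)^(2/3) = 114.8 K.

T₂ ≈ 115 K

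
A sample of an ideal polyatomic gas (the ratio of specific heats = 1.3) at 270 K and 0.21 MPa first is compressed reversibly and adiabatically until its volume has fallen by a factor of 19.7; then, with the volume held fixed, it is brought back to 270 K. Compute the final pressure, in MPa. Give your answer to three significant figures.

Adiabatic step (PV^γ = const): P₂ = 0.21×19.7^(1.3) = 10.12 MPa; T₂ = 270×19.7^(0.3) = 660.2 K.
Isochoric: P₃ = P₂(T₃/T₂) = 10.12 × (270/660.2) = 4.137 MPa.

P₃ ≈ 4.14 MPa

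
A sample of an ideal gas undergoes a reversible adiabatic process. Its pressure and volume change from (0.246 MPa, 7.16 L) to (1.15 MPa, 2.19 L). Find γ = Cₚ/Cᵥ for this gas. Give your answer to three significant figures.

PV^γ = const ⇒ γ = ln(P₂/P₁) / ln(V₁/V₂).
γ = ln(1.15/0.246) / ln(7.16/2.19) = 1.302.

γ ≈ 1.30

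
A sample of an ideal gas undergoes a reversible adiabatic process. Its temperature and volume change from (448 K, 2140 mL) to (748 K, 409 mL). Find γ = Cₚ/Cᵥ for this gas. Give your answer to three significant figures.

TV^(γ−1) = const ⇒ γ − 1 = ln(T₂/T₁) / ln(V₁/V₂).
γ = 1 + ln(748/448) / ln(2140/409) = 1.31.

γ ≈ 1.31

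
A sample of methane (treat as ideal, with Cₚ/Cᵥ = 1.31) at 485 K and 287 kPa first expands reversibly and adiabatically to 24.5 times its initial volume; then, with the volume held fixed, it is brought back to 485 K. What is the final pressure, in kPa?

P₃ ≈ 11.7 kPa

Adiabatic step (PV^γ = const): P₂ = 287×(1/24.5)^(1.31) = 4.346 kPa; T₂ = 485×(1/24.5)^(0.31) = 179.9 K.
Isochoric: P₃ = P₂(T₃/T₂) = 4.346 × (485/179.9) = 11.71 kPa.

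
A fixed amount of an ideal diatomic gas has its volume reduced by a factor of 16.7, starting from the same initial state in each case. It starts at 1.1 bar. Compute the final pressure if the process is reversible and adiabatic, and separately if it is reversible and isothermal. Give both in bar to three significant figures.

For a diatomic ideal gas γ = 7/5.
Isothermal: P₂ = P₁(V₁/V₂) = 1.1×16.7 = 18.37 bar.
Adiabatic: P₂ = P₁(V₁/V₂)^γ = 1.1×16.7^(7/5) = 56.65 bar.

adiabatic: 56.6 bar; isothermal: 18.4 bar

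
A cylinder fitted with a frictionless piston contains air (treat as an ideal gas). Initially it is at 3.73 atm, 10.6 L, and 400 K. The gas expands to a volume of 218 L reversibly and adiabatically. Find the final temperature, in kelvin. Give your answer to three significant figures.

Adiabatic: T₁V₁^(γ−1) = T₂V₂^(γ−1) ⇒ T₂ = T₁ (V₁/V₂)^(γ−1).
γ = 7/5 for a diatomic ideal gas.
T₂ = 400 × (10.6/218)^(2/5) = 119.3 K.

T₂ ≈ 119 K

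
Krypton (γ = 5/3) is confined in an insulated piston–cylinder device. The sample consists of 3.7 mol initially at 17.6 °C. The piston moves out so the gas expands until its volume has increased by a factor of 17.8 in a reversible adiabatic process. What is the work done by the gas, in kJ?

W ≈ 11.4 kJ

Adiabatic: T₁V₁^(γ−1) = T₂V₂^(γ−1) ⇒ T₂ = T₁ (V₁/V₂)^(γ−1).
T₁ = 17.6 °C = 290.8 K.
T₂ = 290.8 × (1/17.8)^(2/3) = 42.65 K.
Q = 0, so ΔU = W_on_gas = nCᵥΔT with Cᵥ = R/(γ−1) = 12.47 J/(mol·K).
ΔU = 3.7 × 12.47 × (42.65 − 290.8) = -11450 J.
Work done by the gas = −ΔU = 11450 J.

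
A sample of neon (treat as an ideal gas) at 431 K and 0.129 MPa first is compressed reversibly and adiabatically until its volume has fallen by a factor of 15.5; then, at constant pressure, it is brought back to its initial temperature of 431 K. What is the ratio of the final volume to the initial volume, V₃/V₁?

For a monatomic ideal gas γ = 5/3.
Adiabatic step: V₂/V₁ = 0.06452; T₂ = T₁·15.5^(2/3) = 2679 K.
Isobaric step: V₃/V₂ = T₃/T₂ = 431/2679.
V₃/V₁ = (V₂/V₁)(V₃/V₂) = 0.06452 × (431/2679) = 0.01038.

V₃/V₁ ≈ 0.0104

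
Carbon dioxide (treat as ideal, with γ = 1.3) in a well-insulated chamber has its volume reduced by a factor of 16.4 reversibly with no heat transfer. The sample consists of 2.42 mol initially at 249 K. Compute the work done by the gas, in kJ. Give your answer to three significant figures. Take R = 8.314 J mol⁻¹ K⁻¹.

W ≈ -22.0 kJ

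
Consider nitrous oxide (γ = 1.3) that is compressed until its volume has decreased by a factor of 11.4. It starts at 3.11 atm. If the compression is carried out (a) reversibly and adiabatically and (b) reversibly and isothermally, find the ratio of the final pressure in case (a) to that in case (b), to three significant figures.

P_adiabatic / P_isothermal ≈ 2.08

Isothermal: P_b = P₁(V₁/V₂) = 3.11×11.4.
Adiabatic: P_a = P₁(V₁/V₂)^γ = 3.11×11.4^(1.3).
P_a/P_b = (V₁/V₂)^(γ−1) = 11.4^(0.3) = 2.075.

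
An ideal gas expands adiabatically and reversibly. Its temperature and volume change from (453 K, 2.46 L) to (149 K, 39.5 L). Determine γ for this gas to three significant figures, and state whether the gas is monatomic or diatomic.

TV^(γ−1) = const ⇒ γ − 1 = ln(T₂/T₁) / ln(V₁/V₂).
γ = 1 + ln(149/453) / ln(2.46/39.5) = 1.401.
γ ≈ 1.40 is close to 7/5, so the gas is diatomic.

γ ≈ 1.40; diatomic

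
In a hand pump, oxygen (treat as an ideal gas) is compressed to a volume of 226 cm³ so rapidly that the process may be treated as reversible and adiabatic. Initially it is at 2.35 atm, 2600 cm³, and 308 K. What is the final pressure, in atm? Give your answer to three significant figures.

Since PV^γ is constant along a reversible adiabat, P₂ = P₁ (V₁/V₂)^γ.
γ = 7/5 for a diatomic ideal gas.
P₂ = 2.35 × (2600/226)^(7/5) = 71.83 atm.

P₂ ≈ 71.8 atm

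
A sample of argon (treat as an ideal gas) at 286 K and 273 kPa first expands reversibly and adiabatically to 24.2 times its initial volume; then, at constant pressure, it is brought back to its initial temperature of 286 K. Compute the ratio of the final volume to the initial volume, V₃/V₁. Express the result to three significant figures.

For a monatomic ideal gas γ = 5/3.
Adiabatic step: V₂/V₁ = 24.2; T₂ = T₁·(1/24.2)^(2/3) = 34.18 K.
Isobaric step: V₃/V₂ = T₃/T₂ = 286/34.18.
V₃/V₁ = (V₂/V₁)(V₃/V₂) = 24.2 × (286/34.18) = 202.5.

V₃/V₁ ≈ 202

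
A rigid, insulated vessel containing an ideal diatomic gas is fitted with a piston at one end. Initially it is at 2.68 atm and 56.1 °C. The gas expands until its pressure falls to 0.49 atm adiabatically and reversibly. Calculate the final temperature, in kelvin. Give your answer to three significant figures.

Adiabatic: T₂/T₁ = (P₂/P₁)^((γ−1)/γ).
For a diatomic ideal gas γ = 7/5, so (γ−1)/γ = 2/7.
T₁ = 56.1 °C = 329.2 K.
T₂ = 329.2 × (0.49/2.68)^(2/7) = 202.6 K.

T₂ ≈ 203 K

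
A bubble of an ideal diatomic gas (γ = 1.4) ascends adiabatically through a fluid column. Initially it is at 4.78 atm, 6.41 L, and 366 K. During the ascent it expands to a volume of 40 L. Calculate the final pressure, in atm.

P₂ ≈ 0.368 atm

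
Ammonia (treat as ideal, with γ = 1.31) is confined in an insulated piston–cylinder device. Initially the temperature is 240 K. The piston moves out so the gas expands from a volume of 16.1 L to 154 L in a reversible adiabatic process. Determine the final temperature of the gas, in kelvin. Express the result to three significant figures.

For a reversible adiabat TV^(γ−1) is constant, so T₂ = T₁ (V₁/V₂)^(γ−1).
T₂ = 240 × (16.1/154)^(0.31) = 119.2 K.

T₂ ≈ 119 K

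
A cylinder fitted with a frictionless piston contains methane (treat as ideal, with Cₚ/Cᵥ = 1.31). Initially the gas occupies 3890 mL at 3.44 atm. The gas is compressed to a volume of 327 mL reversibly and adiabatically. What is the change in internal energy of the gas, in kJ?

P₂ = P₁(V₁/V₂)^γ = 3.44×(3890/327)^(1.31) = 88.17 atm.
For a reversible adiabat, W_by_gas = (P₁V₁ − P₂V₂)/(γ−1).
W_by = (348600×0.00389 − 8.934×10^6×0.000327) / (0.31) = -5050 J.
Q = 0 ⇒ ΔU = −W_by = 5050 J.

ΔU ≈ 5.05 kJ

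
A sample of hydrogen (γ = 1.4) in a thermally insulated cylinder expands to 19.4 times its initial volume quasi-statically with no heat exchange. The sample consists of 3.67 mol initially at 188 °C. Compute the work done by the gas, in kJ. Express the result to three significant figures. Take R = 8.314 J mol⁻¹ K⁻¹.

For a reversible adiabat TV^(γ−1) is constant, so T₂ = T₁ (V₁/V₂)^(γ−1).
T₁ = 188 °C = 461.1 K.
T₂ = 461.1 × (1/19.4)^(0.4) = 140.8 K.
Q = 0, so ΔU = W_on_gas = nCᵥΔT with Cᵥ = R/(γ−1) = 20.79 J/(mol·K).
ΔU = 3.67 × 20.79 × (140.8 − 461.1) = -24430 J.
Work done by the gas = −ΔU = 24430 J.

W ≈ 24.4 kJ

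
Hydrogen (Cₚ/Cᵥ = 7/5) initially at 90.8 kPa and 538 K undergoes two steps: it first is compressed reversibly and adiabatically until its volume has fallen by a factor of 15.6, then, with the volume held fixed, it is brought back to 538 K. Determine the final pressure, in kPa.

Adiabatic step (PV^γ = const): P₂ = 90.8×15.6^(7/5) = 4251 kPa; T₂ = 538×15.6^(2/5) = 1614 K.
Isochoric: P₃ = P₂(T₃/T₂) = 4251 × (538/1614) = 1416 kPa.

P₃ ≈ 1420 kPa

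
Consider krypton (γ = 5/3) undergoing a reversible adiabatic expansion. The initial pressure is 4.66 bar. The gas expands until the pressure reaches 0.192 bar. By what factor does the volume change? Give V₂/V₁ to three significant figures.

From PV^γ = const, V₂/V₁ = (P₁/P₂)^(1/γ).
V₂/V₁ = (4.66/0.192)^(3/5) = 6.777.

V₂/V₁ ≈ 6.78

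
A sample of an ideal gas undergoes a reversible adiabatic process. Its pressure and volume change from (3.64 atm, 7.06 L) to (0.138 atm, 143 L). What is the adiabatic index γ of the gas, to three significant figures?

γ ≈ 1.09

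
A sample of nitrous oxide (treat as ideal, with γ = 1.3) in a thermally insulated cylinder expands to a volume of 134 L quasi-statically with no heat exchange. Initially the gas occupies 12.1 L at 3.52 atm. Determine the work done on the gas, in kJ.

P₂ = P₁(V₁/V₂)^γ = 3.52×(12.1/134)^(1.3) = 0.1545 atm.
For a reversible adiabat, W_by_gas = (P₁V₁ − P₂V₂)/(γ−1).
W_by = (356700×0.0121 − 15650×0.134) / (0.3) = 7393 J.
W_on_gas = −W_by = -7393 J.

W ≈ -7.39 kJ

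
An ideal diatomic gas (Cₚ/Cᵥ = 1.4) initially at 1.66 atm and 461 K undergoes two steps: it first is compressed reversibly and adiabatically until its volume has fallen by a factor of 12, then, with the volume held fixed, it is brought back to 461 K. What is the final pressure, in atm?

P₃ ≈ 19.9 atm

Adiabatic step (PV^γ = const): P₂ = 1.66×12^(1.4) = 53.82 atm; T₂ = 461×12^(0.4) = 1246 K.
Isochoric: P₃ = P₂(T₃/T₂) = 53.82 × (461/1246) = 19.92 atm.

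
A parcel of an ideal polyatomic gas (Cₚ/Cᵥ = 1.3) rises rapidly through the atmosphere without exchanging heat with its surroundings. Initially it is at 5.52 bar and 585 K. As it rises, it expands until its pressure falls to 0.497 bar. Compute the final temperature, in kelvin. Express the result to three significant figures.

Along an adiabat T P^((1−γ)/γ) is constant, so T₂ = T₁ (P₂/P₁)^((γ−1)/γ).
T₂ = 585 × (0.497/5.52)^(0.231) = 335.6 K.

T₂ ≈ 336 K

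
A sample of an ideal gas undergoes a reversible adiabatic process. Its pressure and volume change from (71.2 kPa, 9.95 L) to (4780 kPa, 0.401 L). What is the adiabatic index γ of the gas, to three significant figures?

γ ≈ 1.31

PV^γ = const ⇒ γ = ln(P₂/P₁) / ln(V₁/V₂).
γ = ln(4780/71.2) / ln(9.95/0.401) = 1.31.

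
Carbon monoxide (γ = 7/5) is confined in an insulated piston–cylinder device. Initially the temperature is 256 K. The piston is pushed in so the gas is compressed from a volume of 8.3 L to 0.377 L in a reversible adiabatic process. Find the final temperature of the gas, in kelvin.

T₂ ≈ 882 K

Adiabatic: T₁V₁^(γ−1) = T₂V₂^(γ−1) ⇒ T₂ = T₁ (V₁/V₂)^(γ−1).
T₂ = 256 × (8.3/0.377)^(2/5) = 881.7 K.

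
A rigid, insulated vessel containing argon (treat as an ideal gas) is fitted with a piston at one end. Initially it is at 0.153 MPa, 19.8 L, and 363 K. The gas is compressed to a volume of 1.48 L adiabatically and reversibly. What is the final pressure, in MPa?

Since PV^γ is constant along a reversible adiabat, P₂ = P₁ (V₁/V₂)^γ.
γ = 5/3 for a monatomic ideal gas.
P₂ = 0.153 × (19.8/1.48)^(5/3) = 11.54 MPa.

P₂ ≈ 11.5 MPa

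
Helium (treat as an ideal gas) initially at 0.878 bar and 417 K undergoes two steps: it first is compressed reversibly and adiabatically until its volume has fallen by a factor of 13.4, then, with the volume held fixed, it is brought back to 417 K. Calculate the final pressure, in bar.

P₃ ≈ 11.8 bar

For a monatomic ideal gas γ = 5/3.
Adiabatic step (PV^γ = const): P₂ = 0.878×13.4^(5/3) = 66.37 bar; T₂ = 417×13.4^(2/3) = 2353 K.
Isochoric: P₃ = P₂(T₃/T₂) = 66.37 × (417/2353) = 11.77 bar.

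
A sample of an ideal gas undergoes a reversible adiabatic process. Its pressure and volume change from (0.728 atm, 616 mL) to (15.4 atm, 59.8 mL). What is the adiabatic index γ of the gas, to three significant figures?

γ ≈ 1.31

PV^γ = const ⇒ γ = ln(P₂/P₁) / ln(V₁/V₂).
γ = ln(15.4/0.728) / ln(616/59.8) = 1.309.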